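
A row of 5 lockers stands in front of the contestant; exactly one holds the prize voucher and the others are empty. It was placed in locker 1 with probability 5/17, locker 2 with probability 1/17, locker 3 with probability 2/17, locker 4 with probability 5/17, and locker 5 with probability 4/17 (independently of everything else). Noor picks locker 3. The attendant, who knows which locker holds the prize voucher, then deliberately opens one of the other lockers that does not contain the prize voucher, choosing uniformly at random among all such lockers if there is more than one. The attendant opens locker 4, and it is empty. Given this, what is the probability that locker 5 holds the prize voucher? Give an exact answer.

Apply Bayes' rule, conditioning on where the prize voucher actually is.
If it is in locker 1 (prior 5/17): the attendant has 3 equally likely choices, so probability 1/3; weight (5/17)·(1/3) = 5/51.
If it is in locker 2 (prior 1/17): the attendant has 3 equally likely choices, so probability 1/3; weight (1/17)·(1/3) = 1/51.
If it is in locker 3 (prior 2/17): the attendant has 4 equally likely choices, so probability 1/4; weight (2/17)·(1/4) = 1/34.
If it is in locker 4 (prior 5/17): the attendant opened locker 4, so this case is ruled out; weight (5/17)·0 = 0.
If it is in locker 5 (prior 4/17): the attendant has 3 equally likely choices, so probability 1/3; weight (4/17)·(1/3) = 4/51.
The weights sum to 23/102.
So P(the prize voucher in locker 5 | the attendant opened locker 4) = (4/51) / (23/102) = 8/23.

8/23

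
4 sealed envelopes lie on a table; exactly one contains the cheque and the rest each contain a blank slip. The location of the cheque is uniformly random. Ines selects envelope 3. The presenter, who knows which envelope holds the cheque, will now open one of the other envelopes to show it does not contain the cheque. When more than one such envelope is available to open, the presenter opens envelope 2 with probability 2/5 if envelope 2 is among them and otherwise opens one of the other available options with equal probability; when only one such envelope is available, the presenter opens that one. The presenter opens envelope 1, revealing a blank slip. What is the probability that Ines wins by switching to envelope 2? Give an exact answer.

Condition on the true location of the cheque.
If it is in envelope 1 (prior 1/4): the presenter opened envelope 1, so this case is ruled out; weight (1/4)·0 = 0.
If it is in envelope 2 (prior 1/4): envelope 2 holds the prize so is unavailable; the presenter chooses uniformly among the 2 others, probability 1/2; weight (1/4)·(1/2) = 1/8.
If it is in envelope 3 (prior 1/4): envelope 2 is available but not opened; envelope 1 gets probability (1 − 2/5)/2 = 3/10; weight (1/4)·(3/10) = 3/40.
If it is in envelope 4 (prior 1/4): envelope 2 is available but not opened, probability 3/5; weight (1/4)·(3/5) = 3/20.
The weights sum to 7/20.
So P(the cheque in envelope 2 | the presenter opened envelope 1) = (1/8) / (7/20) = 5/14.

5/14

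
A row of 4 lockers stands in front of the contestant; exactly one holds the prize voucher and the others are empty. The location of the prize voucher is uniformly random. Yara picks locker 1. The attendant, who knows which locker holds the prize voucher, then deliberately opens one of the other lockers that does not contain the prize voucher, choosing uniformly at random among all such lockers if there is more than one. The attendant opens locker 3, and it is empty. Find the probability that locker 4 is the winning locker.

3/8

Consider each possible location of the prize voucher in turn.
If it is in locker 1 (prior 1/4): the attendant has 3 equally likely choices, so probability 1/3; weight (1/4)·(1/3) = 1/12.
If it is in either of lockers 2 and 4 (prior 1/4 each): the attendant has 2 equally likely choices, so probability 1/2; weight (1/4)·(1/2) = 1/8 each.
If it is in locker 3 (prior 1/4): the attendant opened locker 3, so this case is ruled out; weight (1/4)·0 = 0.
The weights sum to 1/3.
So P(the prize voucher in locker 4 | the attendant opened locker 3) = (1/8) / (1/3) = 3/8.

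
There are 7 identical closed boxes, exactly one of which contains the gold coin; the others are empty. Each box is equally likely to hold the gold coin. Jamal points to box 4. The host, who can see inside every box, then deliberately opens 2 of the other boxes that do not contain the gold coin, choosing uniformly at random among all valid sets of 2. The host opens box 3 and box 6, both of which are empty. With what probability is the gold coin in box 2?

Condition on the true location of the gold coin.
If it is in any of boxes 1, 2, 5, and 7 (prior 1/7 each): the host has 10 equally likely choices, so probability 1/10; weight (1/7)·(1/10) = 1/70 each.
If it is in either of boxes 3 and 6 (prior 1/7 each): that box was opened and seen not to hold the prize — ruled out; weight (1/7)·0 = 0 each.
If it is in box 4 (prior 1/7): the host has 15 equally likely choices, so probability 1/15; weight (1/7)·(1/15) = 1/105.
The weights sum to 1/15.
So P(the gold coin in box 2 | the host opened box 3 and box 6) = (1/70) / (1/15) = 3/14.

3/14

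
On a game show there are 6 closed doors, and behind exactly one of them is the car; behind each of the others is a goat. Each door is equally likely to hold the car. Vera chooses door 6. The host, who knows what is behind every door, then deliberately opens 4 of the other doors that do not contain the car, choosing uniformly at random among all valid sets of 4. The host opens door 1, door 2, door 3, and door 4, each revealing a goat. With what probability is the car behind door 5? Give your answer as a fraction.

5/6

Condition on the true location of the car.
If it is behind any of doors 1, 2, 3, and 4 (prior 1/6 each): that door was opened and seen not to hold the prize — ruled out; weight (1/6)·0 = 0 each.
If it is behind door 5 (prior 1/6): the host has no choice, probability 1; weight (1/6)·1 = 1/6.
If it is behind door 6 (prior 1/6): the host has 5 equally likely choices, so probability 1/5; weight (1/6)·(1/5) = 1/30.
The weights sum to 1/5.
So P(the car behind door 5 | the host opened door 1, door 2, door 3, and door 4) = (1/6) / (1/5) = 5/6.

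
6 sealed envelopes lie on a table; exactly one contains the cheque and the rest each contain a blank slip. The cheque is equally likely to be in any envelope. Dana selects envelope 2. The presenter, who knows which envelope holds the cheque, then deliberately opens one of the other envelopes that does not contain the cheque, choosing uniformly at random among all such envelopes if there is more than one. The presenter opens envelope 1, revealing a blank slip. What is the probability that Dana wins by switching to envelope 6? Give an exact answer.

Condition on the true location of the cheque.
If it is in envelope 1 (prior 1/6): the presenter opened envelope 1, so this case is ruled out; weight (1/6)·0 = 0.
If it is in envelope 2 (prior 1/6): the presenter has 5 equally likely choices, so probability 1/5; weight (1/6)·(1/5) = 1/30.
If it is in any of envelopes 3, 4, 5, and 6 (prior 1/6 each): the presenter has 4 equally likely choices, so probability 1/4; weight (1/6)·(1/4) = 1/24 each.
The weights sum to 1/5.
So P(the cheque in envelope 6 | the presenter opened envelope 1) = (1/24) / (1/5) = 5/24.

5/24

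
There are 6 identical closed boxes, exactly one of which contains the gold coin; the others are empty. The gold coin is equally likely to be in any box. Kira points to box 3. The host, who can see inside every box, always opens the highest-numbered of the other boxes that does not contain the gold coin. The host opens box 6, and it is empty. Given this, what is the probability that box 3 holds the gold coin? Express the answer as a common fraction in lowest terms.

Consider each possible location of the gold coin in turn.
If it is in any of boxes 1, 2, 3, 4, and 5 (prior 1/6 each): box 6 is the highest-numbered option available, probability 1; weight (1/6)·1 = 1/6 each.
If it is in box 6 (prior 1/6): the host opened box 6, so this case is ruled out; weight (1/6)·0 = 0.
The weights sum to 5/6.
So P(the gold coin in box 3 | the host opened box 6) = (1/6) / (5/6) = 1/5.

1/5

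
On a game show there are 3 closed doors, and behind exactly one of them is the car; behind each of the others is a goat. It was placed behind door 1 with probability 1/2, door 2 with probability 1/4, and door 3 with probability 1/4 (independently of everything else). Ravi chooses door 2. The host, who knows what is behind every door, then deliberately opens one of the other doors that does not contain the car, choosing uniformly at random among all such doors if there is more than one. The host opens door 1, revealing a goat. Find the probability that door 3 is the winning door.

Consider each possible location of the car in turn.
If it is behind door 1 (prior 1/2): the host opened door 1, so this case is ruled out; weight (1/2)·0 = 0.
If it is behind door 2 (prior 1/4): the host has 2 equally likely choices, so probability 1/2; weight (1/4)·(1/2) = 1/8.
If it is behind door 3 (prior 1/4): the host has no choice, probability 1; weight (1/4)·1 = 1/4.
The weights sum to 3/8.
So P(the car behind door 3 | the host opened door 1) = (1/4) / (3/8) = 2/3.

2/3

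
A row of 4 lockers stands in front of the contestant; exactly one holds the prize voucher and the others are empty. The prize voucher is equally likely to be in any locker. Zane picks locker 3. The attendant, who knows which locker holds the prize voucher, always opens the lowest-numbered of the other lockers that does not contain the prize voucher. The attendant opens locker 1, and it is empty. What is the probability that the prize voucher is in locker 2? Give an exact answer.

1/3

Apply Bayes' rule, conditioning on where the prize voucher actually is.
If it is in locker 1 (prior 1/4): the attendant opened locker 1, so this case is ruled out; weight (1/4)·0 = 0.
If it is in any of lockers 2, 3, and 4 (prior 1/4 each): locker 1 is the lowest-numbered option available, probability 1; weight (1/4)·1 = 1/4 each.
The weights sum to 3/4.
So P(the prize voucher in locker 2 | the attendant opened locker 1) = (1/4) / (3/4) = 1/3.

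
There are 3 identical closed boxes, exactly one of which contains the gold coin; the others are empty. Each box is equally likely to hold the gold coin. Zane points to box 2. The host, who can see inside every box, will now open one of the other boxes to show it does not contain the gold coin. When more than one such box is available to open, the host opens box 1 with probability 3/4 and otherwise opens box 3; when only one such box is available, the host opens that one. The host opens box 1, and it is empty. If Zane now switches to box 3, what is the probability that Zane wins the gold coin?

Apply Bayes' rule, conditioning on where the gold coin actually is.
If it is in box 1 (prior 1/3): the host opened box 1, so this case is ruled out; weight (1/3)·0 = 0.
If it is in box 2 (prior 1/3): box 1 is available, opened with probability 3/4; weight (1/3)·(3/4) = 1/4.
If it is in box 3 (prior 1/3): only box 1 is available, probability 1; weight (1/3)·1 = 1/3.
The weights sum to 7/12.
So P(the gold coin in box 3 | the host opened box 1) = (1/3) / (7/12) = 4/7.

4/7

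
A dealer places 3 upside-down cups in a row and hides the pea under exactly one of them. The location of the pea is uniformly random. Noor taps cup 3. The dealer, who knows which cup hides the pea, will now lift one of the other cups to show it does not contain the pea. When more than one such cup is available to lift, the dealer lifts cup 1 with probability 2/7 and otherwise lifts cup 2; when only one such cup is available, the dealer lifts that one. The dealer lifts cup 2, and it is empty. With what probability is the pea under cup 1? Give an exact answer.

Consider each possible location of the pea in turn.
If it is under cup 1 (prior 1/3): only cup 2 is available, probability 1; weight (1/3)·1 = 1/3.
If it is under cup 2 (prior 1/3): the dealer opened cup 2, so this case is ruled out; weight (1/3)·0 = 0.
If it is under cup 3 (prior 1/3): cup 1 is available but not opened, probability 5/7; weight (1/3)·(5/7) = 5/21.
The weights sum to 4/7.
So P(the pea under cup 1 | the dealer opened cup 2) = (1/3) / (4/7) = 7/12.

7/12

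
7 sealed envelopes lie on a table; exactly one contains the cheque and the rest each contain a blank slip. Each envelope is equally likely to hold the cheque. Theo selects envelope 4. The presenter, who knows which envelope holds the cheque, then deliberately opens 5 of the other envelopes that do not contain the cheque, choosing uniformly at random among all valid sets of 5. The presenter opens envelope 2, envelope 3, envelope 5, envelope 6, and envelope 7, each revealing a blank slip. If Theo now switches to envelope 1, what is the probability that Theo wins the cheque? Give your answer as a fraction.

6/7

Condition on the true location of the cheque.
If it is in envelope 1 (prior 1/7): the presenter has no choice, probability 1; weight (1/7)·1 = 1/7.
If it is in any of envelopes 2, 3, 5, 6, and 7 (prior 1/7 each): that envelope was opened and seen not to hold the prize — ruled out; weight (1/7)·0 = 0 each.
If it is in envelope 4 (prior 1/7): the presenter has 6 equally likely choices, so probability 1/6; weight (1/7)·(1/6) = 1/42.
The weights sum to 1/6.
So P(the cheque in envelope 1 | the presenter opened envelope 2, envelope 3, envelope 5, envelope 6, and envelope 7) = (1/7) / (1/6) = 6/7.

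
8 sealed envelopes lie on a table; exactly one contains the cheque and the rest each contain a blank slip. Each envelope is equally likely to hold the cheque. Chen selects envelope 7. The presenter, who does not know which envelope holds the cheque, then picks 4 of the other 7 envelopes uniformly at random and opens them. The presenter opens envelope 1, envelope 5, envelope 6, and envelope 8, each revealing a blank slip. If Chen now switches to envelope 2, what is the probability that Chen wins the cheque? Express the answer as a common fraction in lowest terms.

1/4

Apply Bayes' rule, conditioning on where the cheque actually is.
If it is in any of envelopes 1, 5, 6, and 8 (prior 1/8 each): that envelope was opened and seen not to hold the prize — ruled out; weight (1/8)·0 = 0 each.
If it is in any of envelopes 2, 3, 4, and 7 (prior 1/8 each): the presenter picks exactly this set with probability 1/35 regardless, and none is the prize; weight (1/8)·(1/35) = 1/280 each.
The weights sum to 1/70.
So P(the cheque in envelope 2 | the presenter opened envelope 1, envelope 5, envelope 6, and envelope 8) = (1/280) / (1/70) = 1/4.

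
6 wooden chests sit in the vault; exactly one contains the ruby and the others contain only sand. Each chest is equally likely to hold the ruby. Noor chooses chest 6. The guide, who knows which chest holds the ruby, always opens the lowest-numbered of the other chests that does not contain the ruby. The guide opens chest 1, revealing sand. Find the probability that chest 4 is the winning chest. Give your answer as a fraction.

Condition on the true location of the ruby.
If it is in chest 1 (prior 1/6): the guide opened chest 1, so this case is ruled out; weight (1/6)·0 = 0.
If it is in any of chests 2, 3, 4, 5, and 6 (prior 1/6 each): chest 1 is the lowest-numbered option available, probability 1; weight (1/6)·1 = 1/6 each.
The weights sum to 5/6.
So P(the ruby in chest 4 | the guide opened chest 1) = (1/6) / (5/6) = 1/5.

1/5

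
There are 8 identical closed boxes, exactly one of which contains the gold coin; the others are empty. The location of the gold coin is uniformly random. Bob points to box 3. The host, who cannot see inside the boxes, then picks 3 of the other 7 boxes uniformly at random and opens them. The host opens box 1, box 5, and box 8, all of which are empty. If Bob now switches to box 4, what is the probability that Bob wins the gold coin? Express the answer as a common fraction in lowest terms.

Because the host chose which boxes to open without knowing where the gold coin is, the choice is independent of the prize location. Learning that none of the 3 opened boxes holds the gold coin simply rules out those 3 locations and leaves the remaining 5 boxes still equally likely by symmetry.
So P(the gold coin in box 4) = 1/5.

1/5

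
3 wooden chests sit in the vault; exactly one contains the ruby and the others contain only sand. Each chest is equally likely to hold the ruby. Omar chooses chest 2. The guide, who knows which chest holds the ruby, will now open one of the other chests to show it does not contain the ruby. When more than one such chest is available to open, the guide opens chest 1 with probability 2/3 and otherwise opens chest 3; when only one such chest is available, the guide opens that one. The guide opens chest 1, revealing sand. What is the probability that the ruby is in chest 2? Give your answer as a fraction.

2/5

Condition on the true location of the ruby.
If it is in chest 1 (prior 1/3): the guide opened chest 1, so this case is ruled out; weight (1/3)·0 = 0.
If it is in chest 2 (prior 1/3): chest 1 is available, opened with probability 2/3; weight (1/3)·(2/3) = 2/9.
If it is in chest 3 (prior 1/3): only chest 1 is available, probability 1; weight (1/3)·1 = 1/3.
The weights sum to 5/9.
So P(the ruby in chest 2 | the guide opened chest 1) = (2/9) / (5/9) = 2/5.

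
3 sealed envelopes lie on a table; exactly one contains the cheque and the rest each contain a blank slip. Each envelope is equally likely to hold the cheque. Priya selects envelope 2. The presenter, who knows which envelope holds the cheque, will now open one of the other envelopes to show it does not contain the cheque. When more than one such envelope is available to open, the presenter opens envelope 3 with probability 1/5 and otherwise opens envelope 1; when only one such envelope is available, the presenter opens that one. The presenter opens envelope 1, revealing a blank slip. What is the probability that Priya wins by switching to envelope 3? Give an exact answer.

Condition on the true location of the cheque.
If it is in envelope 1 (prior 1/3): the presenter opened envelope 1, so this case is ruled out; weight (1/3)·0 = 0.
If it is in envelope 2 (prior 1/3): envelope 3 is available but not opened, probability 4/5; weight (1/3)·(4/5) = 4/15.
If it is in envelope 3 (prior 1/3): only envelope 1 is available, probability 1; weight (1/3)·1 = 1/3.
The weights sum to 3/5.
So P(the cheque in envelope 3 | the presenter opened envelope 1) = (1/3) / (3/5) = 5/9.

5/9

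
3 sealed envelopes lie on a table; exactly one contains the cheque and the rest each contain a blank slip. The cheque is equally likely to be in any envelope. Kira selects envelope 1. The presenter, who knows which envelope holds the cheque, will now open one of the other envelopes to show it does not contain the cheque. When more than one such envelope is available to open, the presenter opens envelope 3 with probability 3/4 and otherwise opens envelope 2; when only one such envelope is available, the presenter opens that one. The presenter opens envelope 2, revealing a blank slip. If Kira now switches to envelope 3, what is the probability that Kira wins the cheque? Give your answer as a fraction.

Consider each possible location of the cheque in turn.
If it is in envelope 1 (prior 1/3): envelope 3 is available but not opened, probability 1/4; weight (1/3)·(1/4) = 1/12.
If it is in envelope 2 (prior 1/3): the presenter opened envelope 2, so this case is ruled out; weight (1/3)·0 = 0.
If it is in envelope 3 (prior 1/3): only envelope 2 is available, probability 1; weight (1/3)·1 = 1/3.
The weights sum to 5/12.
So P(the cheque in envelope 3 | the presenter opened envelope 2) = (1/3) / (5/12) = 4/5.

4/5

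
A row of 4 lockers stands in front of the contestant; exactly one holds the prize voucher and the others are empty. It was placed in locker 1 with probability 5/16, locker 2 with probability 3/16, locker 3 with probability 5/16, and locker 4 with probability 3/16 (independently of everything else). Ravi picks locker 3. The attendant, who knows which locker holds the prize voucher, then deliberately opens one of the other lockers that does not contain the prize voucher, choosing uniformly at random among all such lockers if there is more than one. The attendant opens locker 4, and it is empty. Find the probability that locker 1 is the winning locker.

15/34

Apply Bayes' rule, conditioning on where the prize voucher actually is.
If it is in locker 1 (prior 5/16): the attendant has 2 equally likely choices, so probability 1/2; weight (5/16)·(1/2) = 5/32.
If it is in locker 2 (prior 3/16): the attendant has 2 equally likely choices, so probability 1/2; weight (3/16)·(1/2) = 3/32.
If it is in locker 3 (prior 5/16): the attendant has 3 equally likely choices, so probability 1/3; weight (5/16)·(1/3) = 5/48.
If it is in locker 4 (prior 3/16): the attendant opened locker 4, so this case is ruled out; weight (3/16)·0 = 0.
The weights sum to 17/48.
So P(the prize voucher in locker 1 | the attendant opened locker 4) = (5/32) / (17/48) = 15/34.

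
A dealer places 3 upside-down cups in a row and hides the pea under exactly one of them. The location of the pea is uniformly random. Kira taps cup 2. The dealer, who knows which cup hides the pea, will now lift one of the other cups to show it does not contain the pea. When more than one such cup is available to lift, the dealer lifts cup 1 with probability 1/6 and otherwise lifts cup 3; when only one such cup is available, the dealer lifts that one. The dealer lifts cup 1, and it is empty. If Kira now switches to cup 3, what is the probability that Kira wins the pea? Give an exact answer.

6/7

Consider each possible location of the pea in turn.
If it is under cup 1 (prior 1/3): the dealer opened cup 1, so this case is ruled out; weight (1/3)·0 = 0.
If it is under cup 2 (prior 1/3): cup 1 is available, opened with probability 1/6; weight (1/3)·(1/6) = 1/18.
If it is under cup 3 (prior 1/3): only cup 1 is available, probability 1; weight (1/3)·1 = 1/3.
The weights sum to 7/18.
So P(the pea under cup 3 | the dealer opened cup 1) = (1/3) / (7/18) = 6/7.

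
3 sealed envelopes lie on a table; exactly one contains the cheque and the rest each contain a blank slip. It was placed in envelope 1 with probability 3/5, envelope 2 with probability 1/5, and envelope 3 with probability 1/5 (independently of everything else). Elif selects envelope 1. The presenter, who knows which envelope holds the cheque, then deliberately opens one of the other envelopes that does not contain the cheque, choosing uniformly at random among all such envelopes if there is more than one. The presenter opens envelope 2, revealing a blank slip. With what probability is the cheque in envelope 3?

Consider each possible location of the cheque in turn.
If it is in envelope 1 (prior 3/5): the presenter has 2 equally likely choices, so probability 1/2; weight (3/5)·(1/2) = 3/10.
If it is in envelope 2 (prior 1/5): the presenter opened envelope 2, so this case is ruled out; weight (1/5)·0 = 0.
If it is in envelope 3 (prior 1/5): the presenter has no choice, probability 1; weight (1/5)·1 = 1/5.
The weights sum to 1/2.
So P(the cheque in envelope 3 | the presenter opened envelope 2) = (1/5) / (1/2) = 2/5.

2/5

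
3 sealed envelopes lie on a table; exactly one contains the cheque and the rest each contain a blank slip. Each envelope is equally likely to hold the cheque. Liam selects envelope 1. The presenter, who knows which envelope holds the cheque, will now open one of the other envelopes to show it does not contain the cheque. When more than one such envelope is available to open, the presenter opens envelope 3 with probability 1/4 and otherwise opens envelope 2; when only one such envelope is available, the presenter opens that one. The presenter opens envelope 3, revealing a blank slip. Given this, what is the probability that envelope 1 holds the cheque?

Condition on the true location of the cheque.
If it is in envelope 1 (prior 1/3): envelope 3 is available, opened with probability 1/4; weight (1/3)·(1/4) = 1/12.
If it is in envelope 2 (prior 1/3): only envelope 3 is available, probability 1; weight (1/3)·1 = 1/3.
If it is in envelope 3 (prior 1/3): the presenter opened envelope 3, so this case is ruled out; weight (1/3)·0 = 0.
The weights sum to 5/12.
So P(the cheque in envelope 1 | the presenter opened envelope 3) = (1/12) / (5/12) = 1/5.

1/5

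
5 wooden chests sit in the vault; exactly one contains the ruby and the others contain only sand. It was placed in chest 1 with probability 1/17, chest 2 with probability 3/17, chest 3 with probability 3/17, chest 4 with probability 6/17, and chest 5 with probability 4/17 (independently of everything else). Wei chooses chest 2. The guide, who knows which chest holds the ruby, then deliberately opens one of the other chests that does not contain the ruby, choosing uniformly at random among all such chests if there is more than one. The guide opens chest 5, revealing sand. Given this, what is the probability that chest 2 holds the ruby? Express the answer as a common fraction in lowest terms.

9/49

Consider each possible location of the ruby in turn.
If it is in chest 1 (prior 1/17): the guide has 3 equally likely choices, so probability 1/3; weight (1/17)·(1/3) = 1/51.
If it is in chest 2 (prior 3/17): the guide has 4 equally likely choices, so probability 1/4; weight (3/17)·(1/4) = 3/68.
If it is in chest 3 (prior 3/17): the guide has 3 equally likely choices, so probability 1/3; weight (3/17)·(1/3) = 1/17.
If it is in chest 4 (prior 6/17): the guide has 3 equally likely choices, so probability 1/3; weight (6/17)·(1/3) = 2/17.
If it is in chest 5 (prior 4/17): the guide opened chest 5, so this case is ruled out; weight (4/17)·0 = 0.
The weights sum to 49/204.
So P(the ruby in chest 2 | the guide opened chest 5) = (3/68) / (49/204) = 9/49.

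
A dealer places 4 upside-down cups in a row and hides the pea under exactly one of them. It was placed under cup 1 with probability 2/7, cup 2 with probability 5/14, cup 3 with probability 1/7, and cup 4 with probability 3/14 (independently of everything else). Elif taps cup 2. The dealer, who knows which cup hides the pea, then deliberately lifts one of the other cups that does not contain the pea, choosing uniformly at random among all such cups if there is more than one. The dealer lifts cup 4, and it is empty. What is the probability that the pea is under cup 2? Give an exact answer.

Consider each possible location of the pea in turn.
If it is under cup 1 (prior 2/7): the dealer has 2 equally likely choices, so probability 1/2; weight (2/7)·(1/2) = 1/7.
If it is under cup 2 (prior 5/14): the dealer has 3 equally likely choices, so probability 1/3; weight (5/14)·(1/3) = 5/42.
If it is under cup 3 (prior 1/7): the dealer has 2 equally likely choices, so probability 1/2; weight (1/7)·(1/2) = 1/14.
If it is under cup 4 (prior 3/14): the dealer opened cup 4, so this case is ruled out; weight (3/14)·0 = 0.
The weights sum to 1/3.
So P(the pea under cup 2 | the dealer opened cup 4) = (5/42) / (1/3) = 5/14.

5/14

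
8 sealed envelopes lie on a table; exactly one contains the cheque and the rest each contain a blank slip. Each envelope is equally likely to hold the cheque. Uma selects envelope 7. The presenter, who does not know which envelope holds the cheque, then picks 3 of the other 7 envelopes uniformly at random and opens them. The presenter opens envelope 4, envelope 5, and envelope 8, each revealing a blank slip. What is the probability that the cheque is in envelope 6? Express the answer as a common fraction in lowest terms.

Because the presenter chose which envelopes to open without knowing where the cheque is, the choice is independent of the prize location. Learning that none of the 3 opened envelopes holds the cheque simply rules out those 3 locations and leaves the remaining 5 envelopes still equally likely by symmetry.
So P(the cheque in envelope 6) = 1/5.

1/5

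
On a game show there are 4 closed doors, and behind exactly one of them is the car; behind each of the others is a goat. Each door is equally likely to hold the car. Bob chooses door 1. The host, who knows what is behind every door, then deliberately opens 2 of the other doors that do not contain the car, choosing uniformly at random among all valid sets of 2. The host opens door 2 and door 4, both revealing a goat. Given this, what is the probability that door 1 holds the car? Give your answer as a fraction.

Condition on the true location of the car.
If it is behind door 1 (prior 1/4): the host has 3 equally likely choices, so probability 1/3; weight (1/4)·(1/3) = 1/12.
If it is behind either of doors 2 and 4 (prior 1/4 each): that door was opened and seen not to hold the prize — ruled out; weight (1/4)·0 = 0 each.
If it is behind door 3 (prior 1/4): the host has no choice, probability 1; weight (1/4)·1 = 1/4.
The weights sum to 1/3.
So P(the car behind door 1 | the host opened door 2 and door 4) = (1/12) / (1/3) = 1/4.

1/4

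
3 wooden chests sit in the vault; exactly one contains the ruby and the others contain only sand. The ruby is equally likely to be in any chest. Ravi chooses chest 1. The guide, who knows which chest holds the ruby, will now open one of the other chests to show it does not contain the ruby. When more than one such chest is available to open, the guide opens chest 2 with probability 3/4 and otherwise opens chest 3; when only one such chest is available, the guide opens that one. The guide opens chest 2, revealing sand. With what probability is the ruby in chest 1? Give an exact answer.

Consider each possible location of the ruby in turn.
If it is in chest 1 (prior 1/3): chest 2 is available, opened with probability 3/4; weight (1/3)·(3/4) = 1/4.
If it is in chest 2 (prior 1/3): the guide opened chest 2, so this case is ruled out; weight (1/3)·0 = 0.
If it is in chest 3 (prior 1/3): only chest 2 is available, probability 1; weight (1/3)·1 = 1/3.
The weights sum to 7/12.
So P(the ruby in chest 1 | the guide opened chest 2) = (1/4) / (7/12) = 3/7.

3/7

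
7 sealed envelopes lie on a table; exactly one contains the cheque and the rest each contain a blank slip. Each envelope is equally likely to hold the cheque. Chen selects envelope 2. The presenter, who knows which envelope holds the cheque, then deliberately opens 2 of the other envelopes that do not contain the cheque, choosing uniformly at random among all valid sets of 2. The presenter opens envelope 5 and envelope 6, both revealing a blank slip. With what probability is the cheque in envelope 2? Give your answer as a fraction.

Apply Bayes' rule, conditioning on where the cheque actually is.
If it is in any of envelopes 1, 3, 4, and 7 (prior 1/7 each): the presenter has 10 equally likely choices, so probability 1/10; weight (1/7)·(1/10) = 1/70 each.
If it is in envelope 2 (prior 1/7): the presenter has 15 equally likely choices, so probability 1/15; weight (1/7)·(1/15) = 1/105.
If it is in either of envelopes 5 and 6 (prior 1/7 each): that envelope was opened and seen not to hold the prize — ruled out; weight (1/7)·0 = 0 each.
The weights sum to 1/15.
So P(the cheque in envelope 2 | the presenter opened envelope 5 and envelope 6) = (1/105) / (1/15) = 1/7.

1/7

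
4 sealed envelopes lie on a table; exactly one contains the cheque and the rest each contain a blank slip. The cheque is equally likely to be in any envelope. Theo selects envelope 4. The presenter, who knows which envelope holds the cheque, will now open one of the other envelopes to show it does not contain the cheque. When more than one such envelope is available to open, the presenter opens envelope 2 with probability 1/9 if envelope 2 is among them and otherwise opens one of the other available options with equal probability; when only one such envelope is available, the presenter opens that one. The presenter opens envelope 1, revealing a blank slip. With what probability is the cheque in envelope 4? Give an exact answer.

8/33

Apply Bayes' rule, conditioning on where the cheque actually is.
If it is in envelope 1 (prior 1/4): the presenter opened envelope 1, so this case is ruled out; weight (1/4)·0 = 0.
If it is in envelope 2 (prior 1/4): envelope 2 holds the prize so is unavailable; the presenter chooses uniformly among the 2 others, probability 1/2; weight (1/4)·(1/2) = 1/8.
If it is in envelope 3 (prior 1/4): envelope 2 is available but not opened, probability 8/9; weight (1/4)·(8/9) = 2/9.
If it is in envelope 4 (prior 1/4): envelope 2 is available but not opened; envelope 1 gets probability (1 − 1/9)/2 = 4/9; weight (1/4)·(4/9) = 1/9.
The weights sum to 11/24.
So P(the cheque in envelope 4 | the presenter opened envelope 1) = (1/9) / (11/24) = 8/33.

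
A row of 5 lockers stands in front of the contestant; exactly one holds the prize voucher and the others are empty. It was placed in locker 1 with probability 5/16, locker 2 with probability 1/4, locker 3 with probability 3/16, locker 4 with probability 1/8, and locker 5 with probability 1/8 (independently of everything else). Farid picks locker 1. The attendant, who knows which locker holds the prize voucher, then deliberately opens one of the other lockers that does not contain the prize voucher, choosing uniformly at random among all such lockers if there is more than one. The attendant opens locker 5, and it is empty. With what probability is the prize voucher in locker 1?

5/17

Consider each possible location of the prize voucher in turn.
If it is in locker 1 (prior 5/16): the attendant has 4 equally likely choices, so probability 1/4; weight (5/16)·(1/4) = 5/64.
If it is in locker 2 (prior 1/4): the attendant has 3 equally likely choices, so probability 1/3; weight (1/4)·(1/3) = 1/12.
If it is in locker 3 (prior 3/16): the attendant has 3 equally likely choices, so probability 1/3; weight (3/16)·(1/3) = 1/16.
If it is in locker 4 (prior 1/8): the attendant has 3 equally likely choices, so probability 1/3; weight (1/8)·(1/3) = 1/24.
If it is in locker 5 (prior 1/8): the attendant opened locker 5, so this case is ruled out; weight (1/8)·0 = 0.
The weights sum to 17/64.
So P(the prize voucher in locker 1 | the attendant opened locker 5) = (5/64) / (17/64) = 5/17.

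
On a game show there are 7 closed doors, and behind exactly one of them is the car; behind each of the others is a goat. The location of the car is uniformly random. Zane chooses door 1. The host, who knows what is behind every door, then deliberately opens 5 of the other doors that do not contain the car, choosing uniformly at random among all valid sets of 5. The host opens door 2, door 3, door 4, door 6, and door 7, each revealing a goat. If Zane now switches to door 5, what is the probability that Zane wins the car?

Condition on the true location of the car.
If it is behind door 1 (prior 1/7): the host has 6 equally likely choices, so probability 1/6; weight (1/7)·(1/6) = 1/42.
If it is behind any of doors 2, 3, 4, 6, and 7 (prior 1/7 each): that door was opened and seen not to hold the prize — ruled out; weight (1/7)·0 = 0 each.
If it is behind door 5 (prior 1/7): the host has no choice, probability 1; weight (1/7)·1 = 1/7.
The weights sum to 1/6.
So P(the car behind door 5 | the host opened door 2, door 3, door 4, door 6, and door 7) = (1/7) / (1/6) = 6/7.

6/7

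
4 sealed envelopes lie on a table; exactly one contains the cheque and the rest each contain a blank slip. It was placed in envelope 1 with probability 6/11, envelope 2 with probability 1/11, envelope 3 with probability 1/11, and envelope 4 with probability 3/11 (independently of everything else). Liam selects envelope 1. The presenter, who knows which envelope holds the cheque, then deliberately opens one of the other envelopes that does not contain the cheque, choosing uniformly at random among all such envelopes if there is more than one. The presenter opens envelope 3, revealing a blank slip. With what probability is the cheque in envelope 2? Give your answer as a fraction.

Condition on the true location of the cheque.
If it is in envelope 1 (prior 6/11): the presenter has 3 equally likely choices, so probability 1/3; weight (6/11)·(1/3) = 2/11.
If it is in envelope 2 (prior 1/11): the presenter has 2 equally likely choices, so probability 1/2; weight (1/11)·(1/2) = 1/22.
If it is in envelope 3 (prior 1/11): the presenter opened envelope 3, so this case is ruled out; weight (1/11)·0 = 0.
If it is in envelope 4 (prior 3/11): the presenter has 2 equally likely choices, so probability 1/2; weight (3/11)·(1/2) = 3/22.
The weights sum to 4/11.
So P(the cheque in envelope 2 | the presenter opened envelope 3) = (1/22) / (4/11) = 1/8.

1/8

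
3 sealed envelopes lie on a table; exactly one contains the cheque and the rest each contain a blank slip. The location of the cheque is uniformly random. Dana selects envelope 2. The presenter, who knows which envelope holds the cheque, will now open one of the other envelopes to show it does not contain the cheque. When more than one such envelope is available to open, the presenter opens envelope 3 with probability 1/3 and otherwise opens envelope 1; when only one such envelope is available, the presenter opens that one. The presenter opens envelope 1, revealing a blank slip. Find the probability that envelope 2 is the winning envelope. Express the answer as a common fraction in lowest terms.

2/5

Condition on the true location of the cheque.
If it is in envelope 1 (prior 1/3): the presenter opened envelope 1, so this case is ruled out; weight (1/3)·0 = 0.
If it is in envelope 2 (prior 1/3): envelope 3 is available but not opened, probability 2/3; weight (1/3)·(2/3) = 2/9.
If it is in envelope 3 (prior 1/3): only envelope 1 is available, probability 1; weight (1/3)·1 = 1/3.
The weights sum to 5/9.
So P(the cheque in envelope 2 | the presenter opened envelope 1) = (2/9) / (5/9) = 2/5.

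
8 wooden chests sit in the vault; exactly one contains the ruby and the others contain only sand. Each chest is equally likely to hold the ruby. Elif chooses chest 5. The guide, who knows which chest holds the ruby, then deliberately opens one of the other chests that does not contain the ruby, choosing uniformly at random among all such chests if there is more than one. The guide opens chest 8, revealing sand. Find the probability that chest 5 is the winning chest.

1/8

Consider each possible location of the ruby in turn.
If it is in any of chests 1, 2, 3, 4, 6, and 7 (prior 1/8 each): the guide has 6 equally likely choices, so probability 1/6; weight (1/8)·(1/6) = 1/48 each.
If it is in chest 5 (prior 1/8): the guide has 7 equally likely choices, so probability 1/7; weight (1/8)·(1/7) = 1/56.
If it is in chest 8 (prior 1/8): the guide opened chest 8, so this case is ruled out; weight (1/8)·0 = 0.
The weights sum to 1/7.
So P(the ruby in chest 5 | the guide opened chest 8) = (1/56) / (1/7) = 1/8.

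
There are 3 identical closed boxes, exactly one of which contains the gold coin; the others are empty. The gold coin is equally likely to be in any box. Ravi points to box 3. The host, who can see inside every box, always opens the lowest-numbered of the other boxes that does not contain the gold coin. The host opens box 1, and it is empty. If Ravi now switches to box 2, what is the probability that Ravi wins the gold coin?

1/2

Condition on the true location of the gold coin.
If it is in box 1 (prior 1/3): the host opened box 1, so this case is ruled out; weight (1/3)·0 = 0.
If it is in either of boxes 2 and 3 (prior 1/3 each): box 1 is the lowest-numbered option available, probability 1; weight (1/3)·1 = 1/3 each.
The weights sum to 2/3.
So P(the gold coin in box 2 | the host opened box 1) = (1/3) / (2/3) = 1/2.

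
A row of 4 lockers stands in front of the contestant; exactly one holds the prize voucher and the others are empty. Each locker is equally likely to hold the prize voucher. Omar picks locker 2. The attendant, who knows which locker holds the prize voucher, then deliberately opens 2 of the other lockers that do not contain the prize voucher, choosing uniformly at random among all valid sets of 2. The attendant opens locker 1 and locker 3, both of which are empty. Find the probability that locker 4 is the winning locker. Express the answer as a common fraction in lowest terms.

Apply Bayes' rule, conditioning on where the prize voucher actually is.
If it is in either of lockers 1 and 3 (prior 1/4 each): that locker was opened and seen not to hold the prize — ruled out; weight (1/4)·0 = 0 each.
If it is in locker 2 (prior 1/4): the attendant has 3 equally likely choices, so probability 1/3; weight (1/4)·(1/3) = 1/12.
If it is in locker 4 (prior 1/4): the attendant has no choice, probability 1; weight (1/4)·1 = 1/4.
The weights sum to 1/3.
So P(the prize voucher in locker 4 | the attendant opened locker 1 and locker 3) = (1/4) / (1/3) = 3/4.

3/4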